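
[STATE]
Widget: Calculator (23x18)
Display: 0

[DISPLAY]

                      0
┌───┬───┬───┬───┐      
│ 7 │ 8 │ 9 │ ÷ │      
├───┼───┼───┼───┤      
│ 4 │ 5 │ 6 │ × │      
├───┼───┼───┼───┤      
│ 1 │ 2 │ 3 │ - │      
├───┼───┼───┼───┤      
│ 0 │ . │ = │ + │      
├───┼───┼───┼───┤      
│ C │ MC│ MR│ M+│      
└───┴───┴───┴───┘      
                       
                       
                       
                       
                       
                       


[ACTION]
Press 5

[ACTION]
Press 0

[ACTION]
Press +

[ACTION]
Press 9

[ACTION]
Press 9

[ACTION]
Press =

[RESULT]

                    149
┌───┬───┬───┬───┐      
│ 7 │ 8 │ 9 │ ÷ │      
├───┼───┼───┼───┤      
│ 4 │ 5 │ 6 │ × │      
├───┼───┼───┼───┤      
│ 1 │ 2 │ 3 │ - │      
├───┼───┼───┼───┤      
│ 0 │ . │ = │ + │      
├───┼───┼───┼───┤      
│ C │ MC│ MR│ M+│      
└───┴───┴───┴───┘      
                       
                       
                       
                       
                       
                       


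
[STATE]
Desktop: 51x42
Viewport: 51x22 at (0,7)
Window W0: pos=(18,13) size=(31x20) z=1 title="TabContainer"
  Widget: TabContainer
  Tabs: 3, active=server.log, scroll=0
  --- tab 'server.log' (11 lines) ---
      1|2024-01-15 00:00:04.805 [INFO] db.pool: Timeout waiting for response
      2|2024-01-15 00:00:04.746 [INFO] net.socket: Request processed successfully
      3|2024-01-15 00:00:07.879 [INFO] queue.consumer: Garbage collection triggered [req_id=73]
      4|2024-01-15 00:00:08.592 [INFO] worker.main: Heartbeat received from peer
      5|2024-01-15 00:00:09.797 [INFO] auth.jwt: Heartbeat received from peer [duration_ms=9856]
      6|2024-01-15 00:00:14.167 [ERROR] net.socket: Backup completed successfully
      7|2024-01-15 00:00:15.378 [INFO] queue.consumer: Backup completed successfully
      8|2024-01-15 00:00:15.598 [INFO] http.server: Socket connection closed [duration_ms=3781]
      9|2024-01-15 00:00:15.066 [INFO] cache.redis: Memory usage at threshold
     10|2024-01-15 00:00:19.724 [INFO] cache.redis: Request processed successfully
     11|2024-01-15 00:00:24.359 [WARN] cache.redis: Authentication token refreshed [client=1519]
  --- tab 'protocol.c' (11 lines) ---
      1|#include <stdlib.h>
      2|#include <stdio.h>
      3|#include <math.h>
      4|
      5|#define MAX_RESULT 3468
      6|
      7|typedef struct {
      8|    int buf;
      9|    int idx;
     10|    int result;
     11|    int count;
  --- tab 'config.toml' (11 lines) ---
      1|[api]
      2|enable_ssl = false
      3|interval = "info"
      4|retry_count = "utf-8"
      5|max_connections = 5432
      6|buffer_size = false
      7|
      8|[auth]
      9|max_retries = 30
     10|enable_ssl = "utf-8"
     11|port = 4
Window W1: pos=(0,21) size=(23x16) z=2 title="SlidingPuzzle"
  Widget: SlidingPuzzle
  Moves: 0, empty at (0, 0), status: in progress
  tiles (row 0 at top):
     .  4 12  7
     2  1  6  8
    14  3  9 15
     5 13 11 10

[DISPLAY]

                                                   
                                                   
                                                   
                                                   
                                                   
                                                   
                  ┏━━━━━━━━━━━━━━━━━━━━━━━━━━━━━┓  
                  ┃ TabContainer                ┃  
                  ┠─────────────────────────────┨  
                  ┃[server.log]│ protocol.c │ co┃  
                  ┃─────────────────────────────┃  
                  ┃2024-01-15 00:00:04.805 [INFO┃  
                  ┃2024-01-15 00:00:04.746 [INFO┃  
                  ┃2024-01-15 00:00:07.879 [INFO┃  
┏━━━━━━━━━━━━━━━━━━━━━┓-01-15 00:00:08.592 [INFO┃  
┃ SlidingPuzzle       ┃-01-15 00:00:09.797 [INFO┃  
┠─────────────────────┨-01-15 00:00:14.167 [ERRO┃  
┃┌────┬────┬────┬────┐┃-01-15 00:00:15.378 [INFO┃  
┃│    │  4 │ 12 │  7 │┃-01-15 00:00:15.598 [INFO┃  
┃├────┼────┼────┼────┤┃-01-15 00:00:15.066 [INFO┃  
┃│  2 │  1 │  6 │  8 │┃-01-15 00:00:19.724 [INFO┃  
┃├────┼────┼────┼────┤┃-01-15 00:00:24.359 [WARN┃  


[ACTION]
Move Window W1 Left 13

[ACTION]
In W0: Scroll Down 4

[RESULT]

                                                   
                                                   
                                                   
                                                   
                                                   
                                                   
                  ┏━━━━━━━━━━━━━━━━━━━━━━━━━━━━━┓  
                  ┃ TabContainer                ┃  
                  ┠─────────────────────────────┨  
                  ┃[server.log]│ protocol.c │ co┃  
                  ┃─────────────────────────────┃  
                  ┃2024-01-15 00:00:09.797 [INFO┃  
                  ┃2024-01-15 00:00:14.167 [ERRO┃  
                  ┃2024-01-15 00:00:15.378 [INFO┃  
┏━━━━━━━━━━━━━━━━━━━━━┓-01-15 00:00:15.598 [INFO┃  
┃ SlidingPuzzle       ┃-01-15 00:00:15.066 [INFO┃  
┠─────────────────────┨-01-15 00:00:19.724 [INFO┃  
┃┌────┬────┬────┬────┐┃-01-15 00:00:24.359 [WARN┃  
┃│    │  4 │ 12 │  7 │┃                         ┃  
┃├────┼────┼────┼────┤┃                         ┃  
┃│  2 │  1 │  6 │  8 │┃                         ┃  
┃├────┼────┼────┼────┤┃                         ┃  


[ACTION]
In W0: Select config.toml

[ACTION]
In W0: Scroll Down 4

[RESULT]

                                                   
                                                   
                                                   
                                                   
                                                   
                                                   
                  ┏━━━━━━━━━━━━━━━━━━━━━━━━━━━━━┓  
                  ┃ TabContainer                ┃  
                  ┠─────────────────────────────┨  
                  ┃ server.log │ protocol.c │[co┃  
                  ┃─────────────────────────────┃  
                  ┃max_connections = 5432       ┃  
                  ┃buffer_size = false          ┃  
                  ┃                             ┃  
┏━━━━━━━━━━━━━━━━━━━━━┓h]                       ┃  
┃ SlidingPuzzle       ┃retries = 30             ┃  
┠─────────────────────┨le_ssl = "utf-8"         ┃  
┃┌────┬────┬────┬────┐┃ = 4                     ┃  
┃│    │  4 │ 12 │  7 │┃                         ┃  
┃├────┼────┼────┼────┤┃                         ┃  
┃│  2 │  1 │  6 │  8 │┃                         ┃  
┃├────┼────┼────┼────┤┃                         ┃  


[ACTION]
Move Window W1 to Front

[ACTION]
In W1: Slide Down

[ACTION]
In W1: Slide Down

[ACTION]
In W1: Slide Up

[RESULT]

                                                   
                                                   
                                                   
                                                   
                                                   
                                                   
                  ┏━━━━━━━━━━━━━━━━━━━━━━━━━━━━━┓  
                  ┃ TabContainer                ┃  
                  ┠─────────────────────────────┨  
                  ┃ server.log │ protocol.c │[co┃  
                  ┃─────────────────────────────┃  
                  ┃max_connections = 5432       ┃  
                  ┃buffer_size = false          ┃  
                  ┃                             ┃  
┏━━━━━━━━━━━━━━━━━━━━━┓h]                       ┃  
┃ SlidingPuzzle       ┃retries = 30             ┃  
┠─────────────────────┨le_ssl = "utf-8"         ┃  
┃┌────┬────┬────┬────┐┃ = 4                     ┃  
┃│  2 │  4 │ 12 │  7 │┃                         ┃  
┃├────┼────┼────┼────┤┃                         ┃  
┃│    │  1 │  6 │  8 │┃                         ┃  
┃├────┼────┼────┼────┤┃                         ┃  


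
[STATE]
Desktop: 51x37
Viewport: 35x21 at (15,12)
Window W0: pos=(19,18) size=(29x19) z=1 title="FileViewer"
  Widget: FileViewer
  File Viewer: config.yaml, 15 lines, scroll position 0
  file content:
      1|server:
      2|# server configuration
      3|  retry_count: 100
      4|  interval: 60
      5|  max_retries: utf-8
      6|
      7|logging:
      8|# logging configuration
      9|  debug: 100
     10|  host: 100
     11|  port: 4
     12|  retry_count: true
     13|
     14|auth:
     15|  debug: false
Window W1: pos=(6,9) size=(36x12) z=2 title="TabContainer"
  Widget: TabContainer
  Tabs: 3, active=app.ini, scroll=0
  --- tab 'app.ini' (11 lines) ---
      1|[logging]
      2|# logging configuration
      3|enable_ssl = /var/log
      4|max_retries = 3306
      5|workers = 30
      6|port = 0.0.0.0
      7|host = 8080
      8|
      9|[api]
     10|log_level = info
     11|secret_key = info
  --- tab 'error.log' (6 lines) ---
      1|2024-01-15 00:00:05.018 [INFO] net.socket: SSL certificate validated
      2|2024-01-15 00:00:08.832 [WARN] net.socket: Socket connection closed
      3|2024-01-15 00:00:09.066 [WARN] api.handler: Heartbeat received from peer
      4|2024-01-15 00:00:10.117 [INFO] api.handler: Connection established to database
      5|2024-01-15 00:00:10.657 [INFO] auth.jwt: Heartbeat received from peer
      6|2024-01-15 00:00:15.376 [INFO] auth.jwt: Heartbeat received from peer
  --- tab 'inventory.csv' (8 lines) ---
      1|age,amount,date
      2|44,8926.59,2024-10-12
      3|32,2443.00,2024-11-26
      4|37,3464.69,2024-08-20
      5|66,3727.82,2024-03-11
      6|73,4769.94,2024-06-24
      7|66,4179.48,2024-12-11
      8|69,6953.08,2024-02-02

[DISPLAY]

]│ error.log │ inventory.c┃        
──────────────────────────┃        
]                         ┃        
g configuration           ┃        
sl = /var/log             ┃        
ies = 3306                ┃        
= 30                      ┃━━━━━┓  
.0.0.0                    ┃     ┃  
━━━━━━━━━━━━━━━━━━━━━━━━━━┛─────┨  
    ┃server:                   ▲┃  
    ┃# server configuration    █┃  
    ┃  retry_count: 100        ░┃  
    ┃  interval: 60            ░┃  
    ┃  max_retries: utf-8      ░┃  
    ┃                          ░┃  
    ┃logging:                  ░┃  
    ┃# logging configuration   ░┃  
    ┃  debug: 100              ░┃  
    ┃  host: 100               ░┃  
    ┃  port: 4                 ░┃  
    ┃  retry_count: true       ░┃  


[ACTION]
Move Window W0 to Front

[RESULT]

]│ error.log │ inventory.c┃        
──────────────────────────┃        
]                         ┃        
g configuration           ┃        
sl = /var/log             ┃        
ies = 3306                ┃        
= 30┏━━━━━━━━━━━━━━━━━━━━━━━━━━━┓  
.0.0┃ FileViewer                ┃  
━━━━┠───────────────────────────┨  
    ┃server:                   ▲┃  
    ┃# server configuration    █┃  
    ┃  retry_count: 100        ░┃  
    ┃  interval: 60            ░┃  
    ┃  max_retries: utf-8      ░┃  
    ┃                          ░┃  
    ┃logging:                  ░┃  
    ┃# logging configuration   ░┃  
    ┃  debug: 100              ░┃  
    ┃  host: 100               ░┃  
    ┃  port: 4                 ░┃  
    ┃  retry_count: true       ░┃  


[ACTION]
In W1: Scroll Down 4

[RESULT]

]│ error.log │ inventory.c┃        
──────────────────────────┃        
= 30                      ┃        
.0.0.0                    ┃        
080                       ┃        
                          ┃        
    ┏━━━━━━━━━━━━━━━━━━━━━━━━━━━┓  
l = ┃ FileViewer                ┃  
━━━━┠───────────────────────────┨  
    ┃server:                   ▲┃  
    ┃# server configuration    █┃  
    ┃  retry_count: 100        ░┃  
    ┃  interval: 60            ░┃  
    ┃  max_retries: utf-8      ░┃  
    ┃                          ░┃  
    ┃logging:                  ░┃  
    ┃# logging configuration   ░┃  
    ┃  debug: 100              ░┃  
    ┃  host: 100               ░┃  
    ┃  port: 4                 ░┃  
    ┃  retry_count: true       ░┃  


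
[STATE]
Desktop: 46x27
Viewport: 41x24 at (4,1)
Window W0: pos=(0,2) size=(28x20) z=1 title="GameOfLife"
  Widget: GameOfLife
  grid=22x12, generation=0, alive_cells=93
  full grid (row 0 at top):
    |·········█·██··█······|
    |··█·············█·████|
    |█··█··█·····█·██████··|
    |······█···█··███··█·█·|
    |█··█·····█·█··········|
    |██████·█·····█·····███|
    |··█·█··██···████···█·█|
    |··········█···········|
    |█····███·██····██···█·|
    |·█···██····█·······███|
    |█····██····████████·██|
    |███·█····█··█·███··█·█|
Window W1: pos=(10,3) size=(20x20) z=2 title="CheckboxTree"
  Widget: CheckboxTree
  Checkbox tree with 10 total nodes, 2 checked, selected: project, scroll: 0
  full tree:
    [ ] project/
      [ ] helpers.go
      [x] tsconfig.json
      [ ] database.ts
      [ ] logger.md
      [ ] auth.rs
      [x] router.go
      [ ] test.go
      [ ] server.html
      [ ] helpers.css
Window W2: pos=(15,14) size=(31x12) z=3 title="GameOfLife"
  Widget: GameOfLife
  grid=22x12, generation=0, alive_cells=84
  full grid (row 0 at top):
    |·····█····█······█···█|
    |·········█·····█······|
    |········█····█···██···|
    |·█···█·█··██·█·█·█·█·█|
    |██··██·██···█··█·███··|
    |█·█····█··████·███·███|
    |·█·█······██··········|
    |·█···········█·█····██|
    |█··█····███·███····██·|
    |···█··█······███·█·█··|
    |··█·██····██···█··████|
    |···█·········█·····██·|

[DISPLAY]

                                         
━━━━━━━━━━━━━━━━━━━━━━━┓                 
meOfLi┏━━━━━━━━━━━━━━━━━━┓               
──────┃ CheckboxTree     ┃               
: 0   ┠──────────────────┨               
······┃>[-] project/     ┃               
······┃   [ ] helpers.go ┃               
█··█··┃   [x] tsconfig.js┃               
···█··┃   [ ] database.ts┃               
█·····┃   [ ] logger.md  ┃               
███·█·┃   [ ] auth.rs    ┃               
·█··██┃   [x] router.go  ┃               
······┃   [ ] test.go    ┃               
··███·┃   [┏━━━━━━━━━━━━━━━━━━━━━━━━━━━━━
··██··┃   [┃ GameOfLife                  
··██··┃    ┠─────────────────────────────
·█····┃    ┃Gen: 0                       
      ┃    ┃········█····█···██···       
      ┃    ┃·█···█·█··██·█·█·█·█·█       
      ┃    ┃██··██·██···█··█·███··       
━━━━━━┃    ┃█·█····█··████·███·███       
      ┗━━━━┃·█·█······██··········       
           ┃·█···········█·█····██       
           ┃█··█····███·███····██·       


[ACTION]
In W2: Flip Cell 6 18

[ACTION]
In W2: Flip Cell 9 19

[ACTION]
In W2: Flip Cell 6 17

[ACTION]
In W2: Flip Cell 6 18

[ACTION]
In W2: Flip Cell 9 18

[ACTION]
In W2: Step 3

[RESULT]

                                         
━━━━━━━━━━━━━━━━━━━━━━━┓                 
meOfLi┏━━━━━━━━━━━━━━━━━━┓               
──────┃ CheckboxTree     ┃               
: 0   ┠──────────────────┨               
······┃>[-] project/     ┃               
······┃   [ ] helpers.go ┃               
█··█··┃   [x] tsconfig.js┃               
···█··┃   [ ] database.ts┃               
█·····┃   [ ] logger.md  ┃               
███·█·┃   [ ] auth.rs    ┃               
·█··██┃   [x] router.go  ┃               
······┃   [ ] test.go    ┃               
··███·┃   [┏━━━━━━━━━━━━━━━━━━━━━━━━━━━━━
··██··┃   [┃ GameOfLife                  
··██··┃    ┠─────────────────────────────
·█····┃    ┃Gen: 3                       
      ┃    ┃····█···██··█·····█···       
      ┃    ┃█████··············██·       
      ┃    ┃█·█···█······█····█··█       
━━━━━━┃    ┃··█····█·█·····█····██       
      ┗━━━━┃··██···█·█······█····█       
           ┃·██········██·········       
           ┃···█············██··█·       


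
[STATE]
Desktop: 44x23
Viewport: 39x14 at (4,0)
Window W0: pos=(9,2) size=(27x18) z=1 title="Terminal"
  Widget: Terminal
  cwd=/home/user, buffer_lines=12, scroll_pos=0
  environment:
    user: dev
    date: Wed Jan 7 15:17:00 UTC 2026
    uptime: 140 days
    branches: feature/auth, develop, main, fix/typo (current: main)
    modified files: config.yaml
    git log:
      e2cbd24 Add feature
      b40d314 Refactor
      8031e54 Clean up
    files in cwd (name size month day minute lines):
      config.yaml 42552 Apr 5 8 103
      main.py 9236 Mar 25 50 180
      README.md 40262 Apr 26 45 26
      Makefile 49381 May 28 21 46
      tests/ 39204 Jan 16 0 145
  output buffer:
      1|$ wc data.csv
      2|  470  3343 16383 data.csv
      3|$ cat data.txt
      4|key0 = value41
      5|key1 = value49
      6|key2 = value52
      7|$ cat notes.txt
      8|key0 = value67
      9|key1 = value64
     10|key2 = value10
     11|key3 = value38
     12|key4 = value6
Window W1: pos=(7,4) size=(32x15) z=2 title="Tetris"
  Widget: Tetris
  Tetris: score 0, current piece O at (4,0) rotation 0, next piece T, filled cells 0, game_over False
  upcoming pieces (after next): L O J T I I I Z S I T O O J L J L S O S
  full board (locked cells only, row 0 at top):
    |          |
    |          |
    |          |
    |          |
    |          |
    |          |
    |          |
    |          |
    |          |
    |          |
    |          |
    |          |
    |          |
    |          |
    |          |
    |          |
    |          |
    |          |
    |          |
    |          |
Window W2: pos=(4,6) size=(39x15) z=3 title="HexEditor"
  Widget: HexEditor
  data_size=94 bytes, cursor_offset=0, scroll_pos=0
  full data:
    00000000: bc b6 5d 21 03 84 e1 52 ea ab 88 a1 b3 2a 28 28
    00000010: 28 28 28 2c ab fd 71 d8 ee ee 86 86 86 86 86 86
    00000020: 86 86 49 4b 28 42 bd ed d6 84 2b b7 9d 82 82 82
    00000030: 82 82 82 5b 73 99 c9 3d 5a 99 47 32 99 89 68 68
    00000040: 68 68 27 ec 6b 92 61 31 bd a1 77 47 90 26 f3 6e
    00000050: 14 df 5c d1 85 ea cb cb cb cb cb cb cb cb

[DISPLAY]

                                       
                                       
     ┏━━━━━━━━━━━━━━━━━━━━━━━━━┓       
     ┃ Terminal                ┃       
   ┏━━━━━━━━━━━━━━━━━━━━━━━━━━━━━━┓    
   ┃ Tetris                       ┃    
┏━━━━━━━━━━━━━━━━━━━━━━━━━━━━━━━━━━━━━┓
┃ HexEditor                           ┃
┠─────────────────────────────────────┨
┃00000000  BC b6 5d 21 03 84 e1 52  ea┃
┃00000010  28 28 28 2c ab fd 71 d8  ee┃
┃00000020  86 86 49 4b 28 42 bd ed  d6┃
┃00000030  82 82 82 5b 73 99 c9 3d  5a┃
┃00000040  68 68 27 ec 6b 92 61 31  bd┃


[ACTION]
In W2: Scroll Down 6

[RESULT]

                                       
                                       
     ┏━━━━━━━━━━━━━━━━━━━━━━━━━┓       
     ┃ Terminal                ┃       
   ┏━━━━━━━━━━━━━━━━━━━━━━━━━━━━━━┓    
   ┃ Tetris                       ┃    
┏━━━━━━━━━━━━━━━━━━━━━━━━━━━━━━━━━━━━━┓
┃ HexEditor                           ┃
┠─────────────────────────────────────┨
┃00000050  14 df 5c d1 85 ea cb cb  cb┃
┃                                     ┃
┃                                     ┃
┃                                     ┃
┃                                     ┃


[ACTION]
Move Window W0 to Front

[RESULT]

                                       
                                       
     ┏━━━━━━━━━━━━━━━━━━━━━━━━━┓       
     ┃ Terminal                ┃       
   ┏━┠─────────────────────────┨━━┓    
   ┃ ┃$ wc data.csv            ┃  ┃    
┏━━━━┃  470  3343 16383 data.cs┃━━━━━━┓
┃ Hex┃$ cat data.txt           ┃      ┃
┠────┃key0 = value41           ┃──────┨
┃0000┃key1 = value49           ┃cb  cb┃
┃    ┃key2 = value52           ┃      ┃
┃    ┃$ cat notes.txt          ┃      ┃
┃    ┃key0 = value67           ┃      ┃
┃    ┃key1 = value64           ┃      ┃


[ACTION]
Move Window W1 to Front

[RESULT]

                                       
                                       
     ┏━━━━━━━━━━━━━━━━━━━━━━━━━┓       
     ┃ Terminal                ┃       
   ┏━━━━━━━━━━━━━━━━━━━━━━━━━━━━━━┓    
   ┃ Tetris                       ┃    
┏━━┠──────────────────────────────┨━━━┓
┃ H┃          │Next:              ┃   ┃
┠──┃          │ ▒                 ┃───┨
┃00┃          │▒▒▒                ┃ cb┃
┃  ┃          │                   ┃   ┃
┃  ┃          │                   ┃   ┃
┃  ┃          │                   ┃   ┃
┃  ┃          │Score:             ┃   ┃


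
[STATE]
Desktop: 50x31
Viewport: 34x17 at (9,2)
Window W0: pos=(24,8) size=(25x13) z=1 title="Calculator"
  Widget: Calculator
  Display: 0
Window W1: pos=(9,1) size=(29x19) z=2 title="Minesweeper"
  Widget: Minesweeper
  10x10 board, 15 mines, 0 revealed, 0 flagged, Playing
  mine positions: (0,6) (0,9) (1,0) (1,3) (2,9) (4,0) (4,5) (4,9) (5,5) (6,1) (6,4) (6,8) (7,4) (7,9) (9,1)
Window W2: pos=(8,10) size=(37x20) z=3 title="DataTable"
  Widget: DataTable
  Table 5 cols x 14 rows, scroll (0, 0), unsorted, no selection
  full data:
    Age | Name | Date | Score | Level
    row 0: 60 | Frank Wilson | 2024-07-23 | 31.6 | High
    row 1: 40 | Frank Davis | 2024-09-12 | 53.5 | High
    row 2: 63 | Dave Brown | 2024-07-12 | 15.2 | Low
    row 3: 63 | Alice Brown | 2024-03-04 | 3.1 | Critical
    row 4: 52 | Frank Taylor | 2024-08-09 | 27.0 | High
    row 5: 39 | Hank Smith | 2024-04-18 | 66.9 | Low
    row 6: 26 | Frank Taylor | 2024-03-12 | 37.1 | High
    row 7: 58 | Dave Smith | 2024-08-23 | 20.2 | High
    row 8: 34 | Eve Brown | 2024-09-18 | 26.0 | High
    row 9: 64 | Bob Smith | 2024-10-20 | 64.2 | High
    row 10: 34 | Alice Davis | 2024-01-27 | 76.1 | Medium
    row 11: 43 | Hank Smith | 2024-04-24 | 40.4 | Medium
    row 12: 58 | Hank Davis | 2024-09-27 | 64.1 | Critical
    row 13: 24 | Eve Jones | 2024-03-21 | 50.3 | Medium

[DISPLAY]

┃ Minesweeper               ┃     
┠───────────────────────────┨     
┃■■■■■■■■■■                 ┃     
┃■■■■■■■■■■                 ┃     
┃■■■■■■■■■■                 ┃     
┃■■■■■■■■■■                 ┃     
┃■■■■■■■■■■                 ┃━━━━━
┃■■■■■■■■■■                 ┃     
━━━━━━━━━━━━━━━━━━━━━━━━━━━━━━━━━━
 DataTable                        
──────────────────────────────────
Age│Name        │Date      │Score│
───┼────────────┼──────────┼─────┼
60 │Frank Wilson│2024-07-23│31.6 │
40 │Frank Davis │2024-09-12│53.5 │
63 │Dave Brown  │2024-07-12│15.2 │
63 │Alice Brown │2024-03-04│3.1  │


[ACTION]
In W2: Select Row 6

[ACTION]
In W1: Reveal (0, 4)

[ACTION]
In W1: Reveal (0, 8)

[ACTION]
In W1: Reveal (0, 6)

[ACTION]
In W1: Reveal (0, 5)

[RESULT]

┃ Minesweeper               ┃     
┠───────────────────────────┨     
┃■■■■1■✹■1✹                 ┃     
┃✹■■✹■■■■■■                 ┃     
┃■■■■■■■■■✹                 ┃     
┃■■■■■■■■■■                 ┃     
┃✹■■■■✹■■■✹                 ┃━━━━━
┃■■■■■✹■■■■                 ┃     
━━━━━━━━━━━━━━━━━━━━━━━━━━━━━━━━━━
 DataTable                        
──────────────────────────────────
Age│Name        │Date      │Score│
───┼────────────┼──────────┼─────┼
60 │Frank Wilson│2024-07-23│31.6 │
40 │Frank Davis │2024-09-12│53.5 │
63 │Dave Brown  │2024-07-12│15.2 │
63 │Alice Brown │2024-03-04│3.1  │


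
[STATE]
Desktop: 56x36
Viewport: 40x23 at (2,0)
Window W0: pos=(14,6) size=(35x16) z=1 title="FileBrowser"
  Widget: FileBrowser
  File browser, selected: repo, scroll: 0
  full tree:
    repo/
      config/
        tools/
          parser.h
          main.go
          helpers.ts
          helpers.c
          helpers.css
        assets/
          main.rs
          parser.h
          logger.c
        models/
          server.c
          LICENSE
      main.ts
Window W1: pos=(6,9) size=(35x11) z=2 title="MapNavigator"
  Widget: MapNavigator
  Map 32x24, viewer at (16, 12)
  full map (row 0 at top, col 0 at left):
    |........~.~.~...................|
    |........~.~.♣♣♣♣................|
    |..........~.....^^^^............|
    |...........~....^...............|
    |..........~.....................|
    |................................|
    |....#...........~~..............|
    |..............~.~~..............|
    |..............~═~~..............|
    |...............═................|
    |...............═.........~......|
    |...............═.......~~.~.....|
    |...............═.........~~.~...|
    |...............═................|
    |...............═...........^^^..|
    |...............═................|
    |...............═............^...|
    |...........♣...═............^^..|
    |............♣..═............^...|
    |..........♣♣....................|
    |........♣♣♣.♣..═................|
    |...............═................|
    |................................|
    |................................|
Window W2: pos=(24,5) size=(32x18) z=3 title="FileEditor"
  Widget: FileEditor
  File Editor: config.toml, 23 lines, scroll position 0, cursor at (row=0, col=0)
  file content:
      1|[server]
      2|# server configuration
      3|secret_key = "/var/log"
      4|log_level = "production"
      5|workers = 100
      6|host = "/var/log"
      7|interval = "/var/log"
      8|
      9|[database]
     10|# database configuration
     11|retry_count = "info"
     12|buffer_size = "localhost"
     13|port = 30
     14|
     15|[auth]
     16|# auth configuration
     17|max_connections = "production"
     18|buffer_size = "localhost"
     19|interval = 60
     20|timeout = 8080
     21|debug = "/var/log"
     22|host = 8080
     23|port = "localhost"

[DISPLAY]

                                        
                                        
                                        
                                        
                                        
                      ┏━━━━━━━━━━━━━━━━━
            ┏━━━━━━━━━┃ FileEditor      
            ┃ FileBrow┠─────────────────
            ┠─────────┃█server]         
    ┏━━━━━━━━━━━━━━━━━┃# server configur
    ┃ MapNavigator    ┃secret_key = "/va
    ┠─────────────────┃log_level = "prod
    ┃...............═.┃workers = 100    
    ┃...............═.┃host = "/var/log"
    ┃...............═.┃interval = "/var/
    ┃...............═@┃                 
    ┃...............═.┃[database]       
    ┃...............═.┃# database config
    ┃...............═.┃retry_count = "in
    ┗━━━━━━━━━━━━━━━━━┃buffer_size = "lo
            ┃         ┃port = 30        
            ┗━━━━━━━━━┃                 
                      ┗━━━━━━━━━━━━━━━━━


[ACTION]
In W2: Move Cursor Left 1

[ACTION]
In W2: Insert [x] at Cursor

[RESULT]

                                        
                                        
                                        
                                        
                                        
                      ┏━━━━━━━━━━━━━━━━━
            ┏━━━━━━━━━┃ FileEditor      
            ┃ FileBrow┠─────────────────
            ┠─────────┃x█server]        
    ┏━━━━━━━━━━━━━━━━━┃# server configur
    ┃ MapNavigator    ┃secret_key = "/va
    ┠─────────────────┃log_level = "prod
    ┃...............═.┃workers = 100    
    ┃...............═.┃host = "/var/log"
    ┃...............═.┃interval = "/var/
    ┃...............═@┃                 
    ┃...............═.┃[database]       
    ┃...............═.┃# database config
    ┃...............═.┃retry_count = "in
    ┗━━━━━━━━━━━━━━━━━┃buffer_size = "lo
            ┃         ┃port = 30        
            ┗━━━━━━━━━┃                 
                      ┗━━━━━━━━━━━━━━━━━


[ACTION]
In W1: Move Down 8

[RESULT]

                                        
                                        
                                        
                                        
                                        
                      ┏━━━━━━━━━━━━━━━━━
            ┏━━━━━━━━━┃ FileEditor      
            ┃ FileBrow┠─────────────────
            ┠─────────┃x█server]        
    ┏━━━━━━━━━━━━━━━━━┃# server configur
    ┃ MapNavigator    ┃secret_key = "/va
    ┠─────────────────┃log_level = "prod
    ┃...........♣...═.┃workers = 100    
    ┃............♣..═.┃host = "/var/log"
    ┃..........♣♣.....┃interval = "/var/
    ┃........♣♣♣.♣..═@┃                 
    ┃...............═.┃[database]       
    ┃.................┃# database config
    ┃.................┃retry_count = "in
    ┗━━━━━━━━━━━━━━━━━┃buffer_size = "lo
            ┃         ┃port = 30        
            ┗━━━━━━━━━┃                 
                      ┗━━━━━━━━━━━━━━━━━


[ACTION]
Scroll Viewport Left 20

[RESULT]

                                        
                                        
                                        
                                        
                                        
                        ┏━━━━━━━━━━━━━━━
              ┏━━━━━━━━━┃ FileEditor    
              ┃ FileBrow┠───────────────
              ┠─────────┃x█server]      
      ┏━━━━━━━━━━━━━━━━━┃# server config
      ┃ MapNavigator    ┃secret_key = "/
      ┠─────────────────┃log_level = "pr
      ┃...........♣...═.┃workers = 100  
      ┃............♣..═.┃host = "/var/lo
      ┃..........♣♣.....┃interval = "/va
      ┃........♣♣♣.♣..═@┃               
      ┃...............═.┃[database]     
      ┃.................┃# database conf
      ┃.................┃retry_count = "
      ┗━━━━━━━━━━━━━━━━━┃buffer_size = "
              ┃         ┃port = 30      
              ┗━━━━━━━━━┃               
                        ┗━━━━━━━━━━━━━━━


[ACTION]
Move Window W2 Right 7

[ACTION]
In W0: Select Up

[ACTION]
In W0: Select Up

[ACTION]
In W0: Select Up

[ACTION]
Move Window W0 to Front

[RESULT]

                                        
                                        
                                        
                                        
                                        
                        ┏━━━━━━━━━━━━━━━
              ┏━━━━━━━━━━━━━━━━━━━━━━━━━
              ┃ FileBrowser             
              ┠─────────────────────────
      ┏━━━━━━━┃> [-] repo/              
      ┃ MapNav┃    [+] config/          
      ┠───────┃    main.ts              
      ┃.......┃                         
      ┃.......┃                         
      ┃.......┃                         
      ┃.......┃                         
      ┃.......┃                         
      ┃.......┃                         
      ┃.......┃                         
      ┗━━━━━━━┃                         
              ┃                         
              ┗━━━━━━━━━━━━━━━━━━━━━━━━━
                        ┗━━━━━━━━━━━━━━━


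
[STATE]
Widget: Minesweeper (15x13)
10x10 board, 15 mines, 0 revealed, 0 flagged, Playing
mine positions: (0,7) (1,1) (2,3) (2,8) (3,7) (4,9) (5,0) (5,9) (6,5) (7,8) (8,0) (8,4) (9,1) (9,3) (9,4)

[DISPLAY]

■■■■■■■■■■     
■■■■■■■■■■     
■■■■■■■■■■     
■■■■■■■■■■     
■■■■■■■■■■     
■■■■■■■■■■     
■■■■■■■■■■     
■■■■■■■■■■     
■■■■■■■■■■     
■■■■■■■■■■     
               
               
               


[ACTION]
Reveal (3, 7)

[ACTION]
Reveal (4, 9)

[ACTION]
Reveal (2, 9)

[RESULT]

■■■■■■■✹■■     
■✹■■■■■■■■     
■■■✹■■■■✹■     
■■■■■■■✹■■     
■■■■■■■■■✹     
✹■■■■■■■■✹     
■■■■■✹■■■■     
■■■■■■■■✹■     
✹■■■✹■■■■■     
■✹■✹✹■■■■■     
               
               
               


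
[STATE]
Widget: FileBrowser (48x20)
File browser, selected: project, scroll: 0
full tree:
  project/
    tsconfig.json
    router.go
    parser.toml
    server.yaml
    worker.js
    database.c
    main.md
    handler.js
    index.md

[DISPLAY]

> [-] project/                                  
    tsconfig.json                               
    router.go                                   
    parser.toml                                 
    server.yaml                                 
    worker.js                                   
    database.c                                  
    main.md                                     
    handler.js                                  
    index.md                                    
                                                
                                                
                                                
                                                
                                                
                                                
                                                
                                                
                                                
                                                


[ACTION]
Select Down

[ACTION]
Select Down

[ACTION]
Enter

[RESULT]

  [-] project/                                  
    tsconfig.json                               
  > router.go                                   
    parser.toml                                 
    server.yaml                                 
    worker.js                                   
    database.c                                  
    main.md                                     
    handler.js                                  
    index.md                                    
                                                
                                                
                                                
                                                
                                                
                                                
                                                
                                                
                                                
                                                


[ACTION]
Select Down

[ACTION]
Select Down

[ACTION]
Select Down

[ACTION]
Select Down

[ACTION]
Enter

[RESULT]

  [-] project/                                  
    tsconfig.json                               
    router.go                                   
    parser.toml                                 
    server.yaml                                 
    worker.js                                   
  > database.c                                  
    main.md                                     
    handler.js                                  
    index.md                                    
                                                
                                                
                                                
                                                
                                                
                                                
                                                
                                                
                                                
                                                
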